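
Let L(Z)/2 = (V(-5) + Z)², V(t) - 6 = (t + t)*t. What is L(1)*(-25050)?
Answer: -162774900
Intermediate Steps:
V(t) = 6 + 2*t² (V(t) = 6 + (t + t)*t = 6 + (2*t)*t = 6 + 2*t²)
L(Z) = 2*(56 + Z)² (L(Z) = 2*((6 + 2*(-5)²) + Z)² = 2*((6 + 2*25) + Z)² = 2*((6 + 50) + Z)² = 2*(56 + Z)²)
L(1)*(-25050) = (2*(56 + 1)²)*(-25050) = (2*57²)*(-25050) = (2*3249)*(-25050) = 6498*(-25050) = -162774900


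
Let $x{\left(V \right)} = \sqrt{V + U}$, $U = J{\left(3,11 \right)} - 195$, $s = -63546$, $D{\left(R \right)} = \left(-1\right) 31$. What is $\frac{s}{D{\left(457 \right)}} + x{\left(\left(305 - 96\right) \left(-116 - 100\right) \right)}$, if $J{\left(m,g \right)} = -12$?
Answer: $\frac{63546}{31} + 3 i \sqrt{5039} \approx 2049.9 + 212.96 i$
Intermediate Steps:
$D{\left(R \right)} = -31$
$U = -207$ ($U = -12 - 195 = -207$)
$x{\left(V \right)} = \sqrt{-207 + V}$ ($x{\left(V \right)} = \sqrt{V - 207} = \sqrt{-207 + V}$)
$\frac{s}{D{\left(457 \right)}} + x{\left(\left(305 - 96\right) \left(-116 - 100\right) \right)} = - \frac{63546}{-31} + \sqrt{-207 + \left(305 - 96\right) \left(-116 - 100\right)} = \left(-63546\right) \left(- \frac{1}{31}\right) + \sqrt{-207 + 209 \left(-216\right)} = \frac{63546}{31} + \sqrt{-207 - 45144} = \frac{63546}{31} + \sqrt{-45351} = \frac{63546}{31} + 3 i \sqrt{5039}$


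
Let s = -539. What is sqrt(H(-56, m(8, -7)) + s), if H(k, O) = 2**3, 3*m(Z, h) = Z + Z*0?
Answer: 3*I*sqrt(59) ≈ 23.043*I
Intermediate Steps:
m(Z, h) = Z/3 (m(Z, h) = (Z + Z*0)/3 = (Z + 0)/3 = Z/3)
H(k, O) = 8
sqrt(H(-56, m(8, -7)) + s) = sqrt(8 - 539) = sqrt(-531) = 3*I*sqrt(59)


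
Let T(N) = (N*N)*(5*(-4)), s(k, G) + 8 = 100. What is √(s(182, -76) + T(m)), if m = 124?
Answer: 2*I*√76857 ≈ 554.46*I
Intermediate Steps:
s(k, G) = 92 (s(k, G) = -8 + 100 = 92)
T(N) = -20*N² (T(N) = N²*(-20) = -20*N²)
√(s(182, -76) + T(m)) = √(92 - 20*124²) = √(92 - 20*15376) = √(92 - 307520) = √(-307428) = 2*I*√76857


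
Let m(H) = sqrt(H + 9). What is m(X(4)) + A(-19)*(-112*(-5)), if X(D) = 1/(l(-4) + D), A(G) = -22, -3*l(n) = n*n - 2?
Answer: -12320 + sqrt(30)/2 ≈ -12317.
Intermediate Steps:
l(n) = 2/3 - n**2/3 (l(n) = -(n*n - 2)/3 = -(n**2 - 2)/3 = -(-2 + n**2)/3 = 2/3 - n**2/3)
X(D) = 1/(-14/3 + D) (X(D) = 1/((2/3 - 1/3*(-4)**2) + D) = 1/((2/3 - 1/3*16) + D) = 1/((2/3 - 16/3) + D) = 1/(-14/3 + D))
m(H) = sqrt(9 + H)
m(X(4)) + A(-19)*(-112*(-5)) = sqrt(9 + 3/(-14 + 3*4)) - (-2464)*(-5) = sqrt(9 + 3/(-14 + 12)) - 22*560 = sqrt(9 + 3/(-2)) - 12320 = sqrt(9 + 3*(-1/2)) - 12320 = sqrt(9 - 3/2) - 12320 = sqrt(15/2) - 12320 = sqrt(30)/2 - 12320 = -12320 + sqrt(30)/2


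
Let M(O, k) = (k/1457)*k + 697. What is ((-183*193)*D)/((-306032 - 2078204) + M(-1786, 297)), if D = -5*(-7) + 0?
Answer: 600364135/1157576038 ≈ 0.51864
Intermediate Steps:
M(O, k) = 697 + k²/1457 (M(O, k) = (k*(1/1457))*k + 697 = (k/1457)*k + 697 = k²/1457 + 697 = 697 + k²/1457)
D = 35 (D = 35 + 0 = 35)
((-183*193)*D)/((-306032 - 2078204) + M(-1786, 297)) = (-183*193*35)/((-306032 - 2078204) + (697 + (1/1457)*297²)) = (-35319*35)/(-2384236 + (697 + (1/1457)*88209)) = -1236165/(-2384236 + (697 + 88209/1457)) = -1236165/(-2384236 + 1103738/1457) = -1236165/(-3472728114/1457) = -1236165*(-1457/3472728114) = 600364135/1157576038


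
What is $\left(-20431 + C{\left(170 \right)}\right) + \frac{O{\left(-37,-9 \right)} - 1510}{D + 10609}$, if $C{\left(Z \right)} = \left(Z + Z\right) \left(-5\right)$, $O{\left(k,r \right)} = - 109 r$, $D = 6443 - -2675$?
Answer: $- \frac{436578766}{19727} \approx -22131.0$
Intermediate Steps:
$D = 9118$ ($D = 6443 + 2675 = 9118$)
$C{\left(Z \right)} = - 10 Z$ ($C{\left(Z \right)} = 2 Z \left(-5\right) = - 10 Z$)
$\left(-20431 + C{\left(170 \right)}\right) + \frac{O{\left(-37,-9 \right)} - 1510}{D + 10609} = \left(-20431 - 1700\right) + \frac{\left(-109\right) \left(-9\right) - 1510}{9118 + 10609} = \left(-20431 - 1700\right) + \frac{981 - 1510}{19727} = -22131 - \frac{529}{19727} = - \frac{436578766}{19727}$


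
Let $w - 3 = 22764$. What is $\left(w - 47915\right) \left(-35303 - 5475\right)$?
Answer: $1025485144$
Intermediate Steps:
$w = 22767$ ($w = 3 + 22764 = 22767$)
$\left(w - 47915\right) \left(-35303 - 5475\right) = \left(22767 - 47915\right) \left(-35303 - 5475\right) = \left(-25148\right) \left(-40778\right) = 1025485144$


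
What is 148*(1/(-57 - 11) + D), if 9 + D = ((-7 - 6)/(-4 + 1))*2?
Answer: -2627/51 ≈ -51.510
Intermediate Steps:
D = -⅓ (D = -9 + ((-7 - 6)/(-4 + 1))*2 = -9 - 13/(-3)*2 = -9 - 13*(-⅓)*2 = -9 + (13/3)*2 = -9 + 26/3 = -⅓ ≈ -0.33333)
148*(1/(-57 - 11) + D) = 148*(1/(-57 - 11) - ⅓) = 148*(1/(-68) - ⅓) = 148*(-1/68 - ⅓) = 148*(-71/204) = -2627/51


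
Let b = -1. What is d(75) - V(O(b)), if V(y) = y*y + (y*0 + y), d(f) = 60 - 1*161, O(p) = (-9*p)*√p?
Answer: -20 - 9*I ≈ -20.0 - 9.0*I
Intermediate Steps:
O(p) = -9*p^(3/2)
d(f) = -101 (d(f) = 60 - 161 = -101)
V(y) = y + y² (V(y) = y² + (0 + y) = y² + y = y + y²)
d(75) - V(O(b)) = -101 - (-(-9)*I)*(1 - (-9)*I) = -101 - 9*I*(1 + 9*I)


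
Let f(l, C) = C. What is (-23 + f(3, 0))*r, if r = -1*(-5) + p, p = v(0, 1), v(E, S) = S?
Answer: -138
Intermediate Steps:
p = 1
r = 6 (r = -1*(-5) + 1 = 5 + 1 = 6)
(-23 + f(3, 0))*r = (-23 + 0)*6 = -23*6 = -138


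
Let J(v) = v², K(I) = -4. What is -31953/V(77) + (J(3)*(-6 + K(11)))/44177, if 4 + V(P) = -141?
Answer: 1411574631/6405665 ≈ 220.36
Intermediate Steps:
V(P) = -145 (V(P) = -4 - 141 = -145)
-31953/V(77) + (J(3)*(-6 + K(11)))/44177 = -31953/(-145) + (3²*(-6 - 4))/44177 = -31953*(-1/145) + (9*(-10))*(1/44177) = 31953/145 - 90*1/44177 = 31953/145 - 90/44177 = 1411574631/6405665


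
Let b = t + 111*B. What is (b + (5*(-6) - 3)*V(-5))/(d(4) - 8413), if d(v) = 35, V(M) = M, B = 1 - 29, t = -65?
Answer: 1504/4189 ≈ 0.35904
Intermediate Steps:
B = -28
b = -3173 (b = -65 + 111*(-28) = -65 - 3108 = -3173)
(b + (5*(-6) - 3)*V(-5))/(d(4) - 8413) = (-3173 + (5*(-6) - 3)*(-5))/(35 - 8413) = (-3173 + (-30 - 3)*(-5))/(-8378) = (-3173 - 33*(-5))*(-1/8378) = (-3173 + 165)*(-1/8378) = -3008*(-1/8378) = 1504/4189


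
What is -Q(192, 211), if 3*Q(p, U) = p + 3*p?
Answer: -256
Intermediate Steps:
Q(p, U) = 4*p/3 (Q(p, U) = (p + 3*p)/3 = (4*p)/3 = 4*p/3)
-Q(192, 211) = -4*192/3 = -1*256 = -256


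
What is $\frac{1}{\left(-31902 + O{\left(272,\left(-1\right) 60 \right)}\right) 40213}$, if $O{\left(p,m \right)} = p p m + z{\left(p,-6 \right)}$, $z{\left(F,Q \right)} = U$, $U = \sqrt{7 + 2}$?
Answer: $- \frac{1}{179789870007} \approx -5.5621 \cdot 10^{-12}$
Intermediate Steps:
$U = 3$ ($U = \sqrt{9} = 3$)
$z{\left(F,Q \right)} = 3$
$O{\left(p,m \right)} = 3 + m p^{2}$ ($O{\left(p,m \right)} = p p m + 3 = p^{2} m + 3 = m p^{2} + 3 = 3 + m p^{2}$)
$\frac{1}{\left(-31902 + O{\left(272,\left(-1\right) 60 \right)}\right) 40213} = \frac{1}{\left(-31902 + \left(3 + \left(-1\right) 60 \cdot 272^{2}\right)\right) 40213} = \frac{1}{-31902 + \left(3 - 4439040\right)} \frac{1}{40213} = \frac{1}{-31902 - 4439037} \cdot \frac{1}{40213} = \frac{1}{-4470939} \cdot \frac{1}{40213} = \left(- \frac{1}{4470939}\right) \frac{1}{40213} = - \frac{1}{179789870007}$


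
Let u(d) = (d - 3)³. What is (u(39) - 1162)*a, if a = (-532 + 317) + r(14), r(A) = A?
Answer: -9144294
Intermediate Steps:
u(d) = (-3 + d)³
a = -201 (a = (-532 + 317) + 14 = -215 + 14 = -201)
(u(39) - 1162)*a = ((-3 + 39)³ - 1162)*(-201) = (36³ - 1162)*(-201) = (46656 - 1162)*(-201) = 45494*(-201) = -9144294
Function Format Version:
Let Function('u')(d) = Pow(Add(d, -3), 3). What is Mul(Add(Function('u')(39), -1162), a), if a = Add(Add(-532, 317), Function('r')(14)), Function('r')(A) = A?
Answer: -9144294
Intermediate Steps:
Function('u')(d) = Pow(Add(-3, d), 3)
a = -201 (a = Add(Add(-532, 317), 14) = Add(-215, 14) = -201)
Mul(Add(Function('u')(39), -1162), a) = Mul(Add(Pow(Add(-3, 39), 3), -1162), -201) = Mul(Add(Pow(36, 3), -1162), -201) = Mul(Add(46656, -1162), -201) = Mul(45494, -201) = -9144294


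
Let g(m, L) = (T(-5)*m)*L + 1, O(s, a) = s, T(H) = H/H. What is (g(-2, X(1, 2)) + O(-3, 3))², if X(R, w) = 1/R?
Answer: 16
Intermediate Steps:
T(H) = 1
g(m, L) = 1 + L*m (g(m, L) = (1*m)*L + 1 = m*L + 1 = L*m + 1 = 1 + L*m)
(g(-2, X(1, 2)) + O(-3, 3))² = ((1 - 2/1) - 3)² = ((1 + 1*(-2)) - 3)² = ((1 - 2) - 3)² = (-1 - 3)² = (-4)² = 16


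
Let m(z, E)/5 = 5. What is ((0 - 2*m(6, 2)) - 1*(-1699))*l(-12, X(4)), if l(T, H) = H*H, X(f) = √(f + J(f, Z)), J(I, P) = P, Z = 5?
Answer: 14841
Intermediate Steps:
m(z, E) = 25 (m(z, E) = 5*5 = 25)
X(f) = √(5 + f) (X(f) = √(f + 5) = √(5 + f))
l(T, H) = H²
((0 - 2*m(6, 2)) - 1*(-1699))*l(-12, X(4)) = ((0 - 2*25) - 1*(-1699))*(√(5 + 4))² = ((0 - 50) + 1699)*(√9)² = (-50 + 1699)*3² = 1649*9 = 14841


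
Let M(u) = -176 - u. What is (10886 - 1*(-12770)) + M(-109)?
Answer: 23589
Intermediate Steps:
(10886 - 1*(-12770)) + M(-109) = (10886 - 1*(-12770)) + (-176 - 1*(-109)) = (10886 + 12770) + (-176 + 109) = 23656 - 67 = 23589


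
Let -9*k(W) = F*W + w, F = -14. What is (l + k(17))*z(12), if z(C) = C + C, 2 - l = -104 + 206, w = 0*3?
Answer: -5296/3 ≈ -1765.3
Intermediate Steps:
w = 0
l = -100 (l = 2 - (-104 + 206) = 2 - 1*102 = 2 - 102 = -100)
z(C) = 2*C
k(W) = 14*W/9 (k(W) = -(-14*W + 0)/9 = -(-14)*W/9 = 14*W/9)
(l + k(17))*z(12) = (-100 + (14/9)*17)*(2*12) = (-100 + 238/9)*24 = -662/9*24 = -5296/3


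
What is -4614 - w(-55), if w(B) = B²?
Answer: -7639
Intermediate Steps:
-4614 - w(-55) = -4614 - 1*(-55)² = -4614 - 1*3025 = -4614 - 3025 = -7639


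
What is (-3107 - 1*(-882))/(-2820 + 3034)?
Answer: -2225/214 ≈ -10.397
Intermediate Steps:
(-3107 - 1*(-882))/(-2820 + 3034) = (-3107 + 882)/214 = -2225*1/214 = -2225/214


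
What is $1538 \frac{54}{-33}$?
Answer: $- \frac{27684}{11} \approx -2516.7$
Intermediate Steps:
$1538 \frac{54}{-33} = 1538 \cdot 54 \left(- \frac{1}{33}\right) = 1538 \left(- \frac{18}{11}\right) = - \frac{27684}{11}$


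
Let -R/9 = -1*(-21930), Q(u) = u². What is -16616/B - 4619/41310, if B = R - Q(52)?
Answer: -3834433/133307370 ≈ -0.028764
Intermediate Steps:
R = -197370 (R = -(-9)*(-21930) = -9*21930 = -197370)
B = -200074 (B = -197370 - 1*52² = -197370 - 1*2704 = -197370 - 2704 = -200074)
-16616/B - 4619/41310 = -16616/(-200074) - 4619/41310 = -16616*(-1/200074) - 4619*1/41310 = 268/3227 - 4619/41310 = -3834433/133307370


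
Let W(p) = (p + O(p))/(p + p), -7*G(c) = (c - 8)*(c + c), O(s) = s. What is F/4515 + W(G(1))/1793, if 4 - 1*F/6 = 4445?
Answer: -15923921/2698465 ≈ -5.9011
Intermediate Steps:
F = -26646 (F = 24 - 6*4445 = 24 - 26670 = -26646)
G(c) = -2*c*(-8 + c)/7 (G(c) = -(c - 8)*(c + c)/7 = -(-8 + c)*2*c/7 = -2*c*(-8 + c)/7)
W(p) = 1 (W(p) = (p + p)/(p + p) = (2*p)/((2*p)) = (2*p)*(1/(2*p)) = 1)
F/4515 + W(G(1))/1793 = -26646/4515 + 1/1793 = -26646*1/4515 + 1*(1/1793) = -8882/1505 + 1/1793 = -15923921/2698465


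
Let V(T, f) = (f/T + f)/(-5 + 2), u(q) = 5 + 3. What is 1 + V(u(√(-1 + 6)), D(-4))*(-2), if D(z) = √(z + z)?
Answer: 1 + 3*I*√2/2 ≈ 1.0 + 2.1213*I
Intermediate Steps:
D(z) = √2*√z (D(z) = √(2*z) = √2*√z)
u(q) = 8
V(T, f) = -f/3 - f/(3*T) (V(T, f) = (f + f/T)/(-3) = (f + f/T)*(-⅓) = -f/3 - f/(3*T))
1 + V(u(√(-1 + 6)), D(-4))*(-2) = 1 - ⅓*√2*√(-4)*(1 + 8)/8*(-2) = 1 - ⅓*√2*(2*I)*⅛*9*(-2) = 1 - ⅓*2*I*√2*⅛*9*(-2) = 1 - 3*I*√2/4*(-2) = 1 + 3*I*√2/2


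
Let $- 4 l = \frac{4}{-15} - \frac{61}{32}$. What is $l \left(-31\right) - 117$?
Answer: $- \frac{256973}{1920} \approx -133.84$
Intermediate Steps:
$l = \frac{1043}{1920}$ ($l = - \frac{\frac{4}{-15} - \frac{61}{32}}{4} = - \frac{4 \left(- \frac{1}{15}\right) - \frac{61}{32}}{4} = - \frac{- \frac{4}{15} - \frac{61}{32}}{4} = \left(- \frac{1}{4}\right) \left(- \frac{1043}{480}\right) = \frac{1043}{1920} \approx 0.54323$)
$l \left(-31\right) - 117 = \frac{1043}{1920} \left(-31\right) - 117 = - \frac{32333}{1920} - 117 = - \frac{256973}{1920}$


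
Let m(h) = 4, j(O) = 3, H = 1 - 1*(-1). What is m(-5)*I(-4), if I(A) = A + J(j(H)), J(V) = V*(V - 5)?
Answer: -40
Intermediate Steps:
H = 2 (H = 1 + 1 = 2)
J(V) = V*(-5 + V)
I(A) = -6 + A (I(A) = A + 3*(-5 + 3) = A + 3*(-2) = A - 6 = -6 + A)
m(-5)*I(-4) = 4*(-6 - 4) = 4*(-10) = -40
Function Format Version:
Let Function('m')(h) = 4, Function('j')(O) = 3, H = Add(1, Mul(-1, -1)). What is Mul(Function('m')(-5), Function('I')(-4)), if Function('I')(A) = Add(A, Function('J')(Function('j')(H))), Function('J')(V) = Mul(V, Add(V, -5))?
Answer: -40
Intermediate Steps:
H = 2 (H = Add(1, 1) = 2)
Function('J')(V) = Mul(V, Add(-5, V))
Function('I')(A) = Add(-6, A) (Function('I')(A) = Add(A, Mul(3, Add(-5, 3))) = Add(A, Mul(3, -2)) = Add(A, -6) = Add(-6, A))
Mul(Function('m')(-5), Function('I')(-4)) = Mul(4, Add(-6, -4)) = Mul(4, -10) = -40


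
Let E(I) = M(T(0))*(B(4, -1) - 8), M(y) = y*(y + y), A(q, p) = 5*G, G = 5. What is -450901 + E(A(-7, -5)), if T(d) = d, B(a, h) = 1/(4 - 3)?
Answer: -450901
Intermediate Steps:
B(a, h) = 1 (B(a, h) = 1/1 = 1)
A(q, p) = 25 (A(q, p) = 5*5 = 25)
M(y) = 2*y² (M(y) = y*(2*y) = 2*y²)
E(I) = 0 (E(I) = (2*0²)*(1 - 8) = (2*0)*(-7) = 0*(-7) = 0)
-450901 + E(A(-7, -5)) = -450901 + 0 = -450901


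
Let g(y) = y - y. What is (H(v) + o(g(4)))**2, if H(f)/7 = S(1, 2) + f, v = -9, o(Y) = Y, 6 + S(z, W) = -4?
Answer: 17689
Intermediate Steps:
g(y) = 0
S(z, W) = -10 (S(z, W) = -6 - 4 = -10)
H(f) = -70 + 7*f (H(f) = 7*(-10 + f) = -70 + 7*f)
(H(v) + o(g(4)))**2 = ((-70 + 7*(-9)) + 0)**2 = ((-70 - 63) + 0)**2 = (-133 + 0)**2 = (-133)**2 = 17689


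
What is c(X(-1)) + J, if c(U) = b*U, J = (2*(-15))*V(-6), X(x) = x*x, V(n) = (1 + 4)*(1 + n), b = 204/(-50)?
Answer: 18648/25 ≈ 745.92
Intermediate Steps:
b = -102/25 (b = 204*(-1/50) = -102/25 ≈ -4.0800)
V(n) = 5 + 5*n (V(n) = 5*(1 + n) = 5 + 5*n)
X(x) = x²
J = 750 (J = (2*(-15))*(5 + 5*(-6)) = -30*(5 - 30) = -30*(-25) = 750)
c(U) = -102*U/25
c(X(-1)) + J = -102/25*(-1)² + 750 = -102/25*1 + 750 = -102/25 + 750 = 18648/25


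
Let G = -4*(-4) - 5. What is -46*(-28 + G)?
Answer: 782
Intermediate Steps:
G = 11 (G = 16 - 5 = 11)
-46*(-28 + G) = -46*(-28 + 11) = -46*(-17) = 782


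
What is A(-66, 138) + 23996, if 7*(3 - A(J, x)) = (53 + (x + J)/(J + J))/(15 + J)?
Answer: 94244650/3927 ≈ 23999.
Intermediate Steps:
A(J, x) = 3 - (53 + (J + x)/(2*J))/(7*(15 + J)) (A(J, x) = 3 - (53 + (x + J)/(J + J))/(7*(15 + J)) = 3 - (53 + (J + x)/((2*J)))/(7*(15 + J)) = 3 - (53 + (J + x)*(1/(2*J)))/(7*(15 + J)) = 3 - (53 + (J + x)/(2*J))/(7*(15 + J)))
A(-66, 138) + 23996 = (1/14)*(-1*138 + 42*(-66)**2 + 523*(-66))/(-66*(15 - 66)) + 23996 = (1/14)*(-1/66)*(-138 + 42*4356 - 34518)/(-51) + 23996 = (1/14)*(-1/66)*(-1/51)*(-138 + 182952 - 34518) + 23996 = (1/14)*(-1/66)*(-1/51)*148296 + 23996 = 12358/3927 + 23996 = 94244650/3927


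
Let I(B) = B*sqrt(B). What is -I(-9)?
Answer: 27*I ≈ 27.0*I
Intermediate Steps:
I(B) = B**(3/2)
-I(-9) = -(-9)**(3/2) = -(-27)*I = 27*I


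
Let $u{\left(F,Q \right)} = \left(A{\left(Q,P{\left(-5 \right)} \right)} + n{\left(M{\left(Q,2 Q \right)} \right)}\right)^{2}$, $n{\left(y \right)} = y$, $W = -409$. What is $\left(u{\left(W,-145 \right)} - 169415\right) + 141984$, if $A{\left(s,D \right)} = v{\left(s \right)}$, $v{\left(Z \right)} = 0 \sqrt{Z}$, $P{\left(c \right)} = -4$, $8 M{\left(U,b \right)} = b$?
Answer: $- \frac{417871}{16} \approx -26117.0$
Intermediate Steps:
$M{\left(U,b \right)} = \frac{b}{8}$
$v{\left(Z \right)} = 0$
$A{\left(s,D \right)} = 0$
$u{\left(F,Q \right)} = \frac{Q^{2}}{16}$ ($u{\left(F,Q \right)} = \left(0 + \frac{2 Q}{8}\right)^{2} = \left(0 + \frac{Q}{4}\right)^{2} = \left(\frac{Q}{4}\right)^{2} = \frac{Q^{2}}{16}$)
$\left(u{\left(W,-145 \right)} - 169415\right) + 141984 = \left(\frac{\left(-145\right)^{2}}{16} - 169415\right) + 141984 = \left(\frac{1}{16} \cdot 21025 - 169415\right) + 141984 = \left(\frac{21025}{16} - 169415\right) + 141984 = - \frac{2689615}{16} + 141984 = - \frac{417871}{16}$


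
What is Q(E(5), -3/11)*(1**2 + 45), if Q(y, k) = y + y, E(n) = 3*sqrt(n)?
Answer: 276*sqrt(5) ≈ 617.15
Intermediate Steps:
Q(y, k) = 2*y
Q(E(5), -3/11)*(1**2 + 45) = (2*(3*sqrt(5)))*(1**2 + 45) = (6*sqrt(5))*(1 + 45) = (6*sqrt(5))*46 = 276*sqrt(5)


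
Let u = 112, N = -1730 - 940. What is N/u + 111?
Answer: 4881/56 ≈ 87.161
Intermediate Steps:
N = -2670
N/u + 111 = -2670/112 + 111 = -2670*1/112 + 111 = -1335/56 + 111 = 4881/56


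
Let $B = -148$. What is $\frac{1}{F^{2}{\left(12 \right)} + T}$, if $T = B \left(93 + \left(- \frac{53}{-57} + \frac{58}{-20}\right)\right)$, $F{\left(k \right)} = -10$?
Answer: $- \frac{285}{3811138} \approx -7.4781 \cdot 10^{-5}$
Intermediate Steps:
$T = - \frac{3839638}{285}$ ($T = - 148 \left(93 + \left(- \frac{53}{-57} + \frac{58}{-20}\right)\right) = - 148 \left(93 + \left(\left(-53\right) \left(- \frac{1}{57}\right) + 58 \left(- \frac{1}{20}\right)\right)\right) = - 148 \left(93 + \left(\frac{53}{57} - \frac{29}{10}\right)\right) = - 148 \left(93 - \frac{1123}{570}\right) = \left(-148\right) \frac{51887}{570} = - \frac{3839638}{285} \approx -13472.0$)
$\frac{1}{F^{2}{\left(12 \right)} + T} = \frac{1}{\left(-10\right)^{2} - \frac{3839638}{285}} = \frac{1}{100 - \frac{3839638}{285}} = \frac{1}{- \frac{3811138}{285}} = - \frac{285}{3811138}$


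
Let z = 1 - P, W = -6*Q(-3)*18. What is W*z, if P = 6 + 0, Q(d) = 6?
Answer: 3240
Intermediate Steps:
P = 6
W = -648 (W = -6*6*18 = -36*18 = -648)
z = -5 (z = 1 - 1*6 = 1 - 6 = -5)
W*z = -648*(-5) = 3240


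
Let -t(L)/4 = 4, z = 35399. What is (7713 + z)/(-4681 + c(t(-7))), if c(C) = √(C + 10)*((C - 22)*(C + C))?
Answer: -201807272/30783697 - 52424192*I*√6/30783697 ≈ -6.5557 - 4.1714*I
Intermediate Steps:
t(L) = -16 (t(L) = -4*4 = -16)
c(C) = 2*C*√(10 + C)*(-22 + C) (c(C) = √(10 + C)*((-22 + C)*(2*C)) = √(10 + C)*(2*C*(-22 + C)) = 2*C*√(10 + C)*(-22 + C))
(7713 + z)/(-4681 + c(t(-7))) = (7713 + 35399)/(-4681 + 2*(-16)*√(10 - 16)*(-22 - 16)) = 43112/(-4681 + 2*(-16)*√(-6)*(-38)) = 43112/(-4681 + 2*(-16)*(I*√6)*(-38)) = 43112/(-4681 + 1216*I*√6)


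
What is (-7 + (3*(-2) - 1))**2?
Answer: 196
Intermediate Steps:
(-7 + (3*(-2) - 1))**2 = (-7 + (-6 - 1))**2 = (-7 - 7)**2 = (-14)**2 = 196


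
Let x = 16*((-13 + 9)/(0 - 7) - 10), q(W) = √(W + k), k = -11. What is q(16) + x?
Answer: -1056/7 + √5 ≈ -148.62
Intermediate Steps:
q(W) = √(-11 + W) (q(W) = √(W - 11) = √(-11 + W))
x = -1056/7 (x = 16*(-4/(-7) - 10) = 16*(-4*(-⅐) - 10) = 16*(4/7 - 10) = 16*(-66/7) = -1056/7 ≈ -150.86)
q(16) + x = √(-11 + 16) - 1056/7 = √5 - 1056/7 = -1056/7 + √5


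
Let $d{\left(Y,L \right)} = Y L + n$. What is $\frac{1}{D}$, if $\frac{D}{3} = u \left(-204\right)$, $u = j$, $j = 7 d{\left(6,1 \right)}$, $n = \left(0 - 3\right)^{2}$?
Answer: $- \frac{1}{64260} \approx -1.5562 \cdot 10^{-5}$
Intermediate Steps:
$n = 9$ ($n = \left(-3\right)^{2} = 9$)
$d{\left(Y,L \right)} = 9 + L Y$ ($d{\left(Y,L \right)} = Y L + 9 = L Y + 9 = 9 + L Y$)
$j = 105$ ($j = 7 \left(9 + 1 \cdot 6\right) = 7 \left(9 + 6\right) = 7 \cdot 15 = 105$)
$u = 105$
$D = -64260$ ($D = 3 \cdot 105 \left(-204\right) = 3 \left(-21420\right) = -64260$)
$\frac{1}{D} = \frac{1}{-64260} = - \frac{1}{64260}$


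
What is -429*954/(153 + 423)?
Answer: -22737/32 ≈ -710.53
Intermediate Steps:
-429*954/(153 + 423) = -429/(576*(1/954)) = -429/32/53 = -429*53/32 = -22737/32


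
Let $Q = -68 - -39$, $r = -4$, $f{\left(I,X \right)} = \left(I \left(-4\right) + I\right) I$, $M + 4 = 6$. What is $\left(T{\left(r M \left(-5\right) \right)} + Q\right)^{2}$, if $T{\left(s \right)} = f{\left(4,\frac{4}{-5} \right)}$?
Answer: $5929$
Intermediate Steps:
$M = 2$ ($M = -4 + 6 = 2$)
$f{\left(I,X \right)} = - 3 I^{2}$ ($f{\left(I,X \right)} = \left(- 4 I + I\right) I = - 3 I I = - 3 I^{2}$)
$T{\left(s \right)} = -48$ ($T{\left(s \right)} = - 3 \cdot 4^{2} = \left(-3\right) 16 = -48$)
$Q = -29$ ($Q = -68 + 39 = -29$)
$\left(T{\left(r M \left(-5\right) \right)} + Q\right)^{2} = \left(-48 - 29\right)^{2} = \left(-77\right)^{2} = 5929$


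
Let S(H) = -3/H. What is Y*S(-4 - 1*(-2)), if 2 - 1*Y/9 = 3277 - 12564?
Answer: 250803/2 ≈ 1.2540e+5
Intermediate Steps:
Y = 83601 (Y = 18 - 9*(3277 - 12564) = 18 - 9*(-9287) = 18 + 83583 = 83601)
Y*S(-4 - 1*(-2)) = 83601*(-3/(-4 - 1*(-2))) = 83601*(-3/(-4 + 2)) = 83601*(-3/(-2)) = 83601*(-3*(-½)) = 83601*(3/2) = 250803/2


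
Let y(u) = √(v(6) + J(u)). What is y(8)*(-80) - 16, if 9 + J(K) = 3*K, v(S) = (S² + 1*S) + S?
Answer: -16 - 240*√7 ≈ -650.98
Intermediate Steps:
v(S) = S² + 2*S (v(S) = (S² + S) + S = (S + S²) + S = S² + 2*S)
J(K) = -9 + 3*K
y(u) = √(39 + 3*u) (y(u) = √(6*(2 + 6) + (-9 + 3*u)) = √(6*8 + (-9 + 3*u)) = √(48 + (-9 + 3*u)) = √(39 + 3*u))
y(8)*(-80) - 16 = √(39 + 3*8)*(-80) - 16 = √(39 + 24)*(-80) - 16 = √63*(-80) - 16 = (3*√7)*(-80) - 16 = -240*√7 - 16 = -16 - 240*√7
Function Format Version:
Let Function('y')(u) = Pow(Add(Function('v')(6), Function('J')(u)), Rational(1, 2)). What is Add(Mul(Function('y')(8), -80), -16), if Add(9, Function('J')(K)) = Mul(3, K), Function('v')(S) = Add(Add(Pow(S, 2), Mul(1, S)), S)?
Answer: Add(-16, Mul(-240, Pow(7, Rational(1, 2)))) ≈ -650.98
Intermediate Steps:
Function('v')(S) = Add(Pow(S, 2), Mul(2, S)) (Function('v')(S) = Add(Add(Pow(S, 2), S), S) = Add(Add(S, Pow(S, 2)), S) = Add(Pow(S, 2), Mul(2, S)))
Function('J')(K) = Add(-9, Mul(3, K))
Function('y')(u) = Pow(Add(39, Mul(3, u)), Rational(1, 2)) (Function('y')(u) = Pow(Add(Mul(6, Add(2, 6)), Add(-9, Mul(3, u))), Rational(1, 2)) = Pow(Add(Mul(6, 8), Add(-9, Mul(3, u))), Rational(1, 2)) = Pow(Add(48, Add(-9, Mul(3, u))), Rational(1, 2)) = Pow(Add(39, Mul(3, u)), Rational(1, 2)))
Add(Mul(Function('y')(8), -80), -16) = Add(Mul(Pow(Add(39, Mul(3, 8)), Rational(1, 2)), -80), -16) = Add(Mul(Pow(Add(39, 24), Rational(1, 2)), -80), -16) = Add(Mul(Pow(63, Rational(1, 2)), -80), -16) = Add(Mul(Mul(3, Pow(7, Rational(1, 2))), -80), -16) = Add(Mul(-240, Pow(7, Rational(1, 2))), -16) = Add(-16, Mul(-240, Pow(7, Rational(1, 2))))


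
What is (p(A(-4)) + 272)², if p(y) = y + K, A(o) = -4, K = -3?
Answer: 70225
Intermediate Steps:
p(y) = -3 + y (p(y) = y - 3 = -3 + y)
(p(A(-4)) + 272)² = ((-3 - 4) + 272)² = (-7 + 272)² = 265² = 70225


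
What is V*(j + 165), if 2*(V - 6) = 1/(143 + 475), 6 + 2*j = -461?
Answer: -1016129/2472 ≈ -411.06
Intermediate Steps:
j = -467/2 (j = -3 + (½)*(-461) = -3 - 461/2 = -467/2 ≈ -233.50)
V = 7417/1236 (V = 6 + 1/(2*(143 + 475)) = 6 + (½)/618 = 6 + (½)*(1/618) = 6 + 1/1236 = 7417/1236 ≈ 6.0008)
V*(j + 165) = 7417*(-467/2 + 165)/1236 = (7417/1236)*(-137/2) = -1016129/2472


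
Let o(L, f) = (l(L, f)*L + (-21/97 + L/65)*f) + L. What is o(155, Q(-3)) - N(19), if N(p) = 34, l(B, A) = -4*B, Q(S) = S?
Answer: -121037721/1261 ≈ -95986.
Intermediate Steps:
o(L, f) = L - 4*L² + f*(-21/97 + L/65) (o(L, f) = ((-4*L)*L + (-21/97 + L/65)*f) + L = (-4*L² + (-21*1/97 + L*(1/65))*f) + L = (-4*L² + (-21/97 + L/65)*f) + L = (-4*L² + f*(-21/97 + L/65)) + L = L - 4*L² + f*(-21/97 + L/65))
o(155, Q(-3)) - N(19) = (155 - 4*155² - 21/97*(-3) + (1/65)*155*(-3)) - 1*34 = (155 - 4*24025 + 63/97 - 93/13) - 34 = (155 - 96100 + 63/97 - 93/13) - 34 = -120994847/1261 - 34 = -121037721/1261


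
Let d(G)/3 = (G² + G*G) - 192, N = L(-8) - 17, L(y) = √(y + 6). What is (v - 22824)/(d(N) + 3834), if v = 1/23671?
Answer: -540266903*I/(4828884*√2 + 117881580*I) ≈ -4.5678 - 0.26462*I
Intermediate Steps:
L(y) = √(6 + y)
v = 1/23671 ≈ 4.2246e-5
N = -17 + I*√2 (N = √(6 - 8) - 17 = √(-2) - 17 = I*√2 - 17 = -17 + I*√2 ≈ -17.0 + 1.4142*I)
d(G) = -576 + 6*G² (d(G) = 3*((G² + G*G) - 192) = 3*((G² + G²) - 192) = 3*(2*G² - 192) = 3*(-192 + 2*G²) = -576 + 6*G²)
(v - 22824)/(d(N) + 3834) = (1/23671 - 22824)/((-576 + 6*(-17 + I*√2)²) + 3834) = -540266903/(23671*(3258 + 6*(-17 + I*√2)²))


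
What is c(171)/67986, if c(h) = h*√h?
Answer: 19*√19/2518 ≈ 0.032891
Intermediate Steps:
c(h) = h^(3/2)
c(171)/67986 = 171^(3/2)/67986 = (513*√19)*(1/67986) = 19*√19/2518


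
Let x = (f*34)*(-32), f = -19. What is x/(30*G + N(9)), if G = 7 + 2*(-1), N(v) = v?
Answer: 20672/159 ≈ 130.01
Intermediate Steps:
G = 5 (G = 7 - 2 = 5)
x = 20672 (x = -19*34*(-32) = -646*(-32) = 20672)
x/(30*G + N(9)) = 20672/(30*5 + 9) = 20672/(150 + 9) = 20672/159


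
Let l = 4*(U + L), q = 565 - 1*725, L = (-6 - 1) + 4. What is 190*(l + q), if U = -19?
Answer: -47120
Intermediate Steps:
L = -3 (L = -7 + 4 = -3)
q = -160 (q = 565 - 725 = -160)
l = -88 (l = 4*(-19 - 3) = 4*(-22) = -88)
190*(l + q) = 190*(-88 - 160) = 190*(-248) = -47120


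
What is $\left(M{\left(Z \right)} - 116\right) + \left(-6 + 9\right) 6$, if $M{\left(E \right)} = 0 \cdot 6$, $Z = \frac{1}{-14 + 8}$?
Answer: $-98$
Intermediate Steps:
$Z = - \frac{1}{6}$ ($Z = \frac{1}{-6} = - \frac{1}{6} \approx -0.16667$)
$M{\left(E \right)} = 0$
$\left(M{\left(Z \right)} - 116\right) + \left(-6 + 9\right) 6 = \left(0 - 116\right) + \left(-6 + 9\right) 6 = -116 + 3 \cdot 6 = -116 + 18 = -98$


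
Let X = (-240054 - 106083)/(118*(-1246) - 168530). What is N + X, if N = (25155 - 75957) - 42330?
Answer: -9796067173/105186 ≈ -93131.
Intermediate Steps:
N = -93132 (N = -50802 - 42330 = -93132)
X = 115379/105186 (X = -346137/(-147028 - 168530) = -346137/(-315558) = -346137*(-1/315558) = 115379/105186 ≈ 1.0969)
N + X = -93132 + 115379/105186 = -9796067173/105186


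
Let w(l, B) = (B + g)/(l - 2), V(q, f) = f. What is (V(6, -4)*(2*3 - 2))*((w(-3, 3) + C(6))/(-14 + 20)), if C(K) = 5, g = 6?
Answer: -128/15 ≈ -8.5333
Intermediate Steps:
w(l, B) = (6 + B)/(-2 + l) (w(l, B) = (B + 6)/(l - 2) = (6 + B)/(-2 + l))
(V(6, -4)*(2*3 - 2))*((w(-3, 3) + C(6))/(-14 + 20)) = (-4*(2*3 - 2))*(((6 + 3)/(-2 - 3) + 5)/(-14 + 20)) = (-4*(6 - 2))*((9/(-5) + 5)/6) = (-4*4)*((-⅕*9 + 5)*(⅙)) = -16*(-9/5 + 5)/6 = -256/(5*6) = -16*8/15 = -128/15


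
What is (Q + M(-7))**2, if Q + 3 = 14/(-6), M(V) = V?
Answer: 1369/9 ≈ 152.11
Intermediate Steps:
Q = -16/3 (Q = -3 + 14/(-6) = -3 + 14*(-1/6) = -3 - 7/3 = -16/3 ≈ -5.3333)
(Q + M(-7))**2 = (-16/3 - 7)**2 = (-37/3)**2 = 1369/9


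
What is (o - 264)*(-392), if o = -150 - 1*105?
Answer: 203448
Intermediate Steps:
o = -255 (o = -150 - 105 = -255)
(o - 264)*(-392) = (-255 - 264)*(-392) = -519*(-392) = 203448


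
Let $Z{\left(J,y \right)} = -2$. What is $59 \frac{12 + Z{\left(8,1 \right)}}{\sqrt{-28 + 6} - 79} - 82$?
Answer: $- \frac{560176}{6263} - \frac{590 i \sqrt{22}}{6263} \approx -89.442 - 0.44186 i$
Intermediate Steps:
$59 \frac{12 + Z{\left(8,1 \right)}}{\sqrt{-28 + 6} - 79} - 82 = 59 \frac{12 - 2}{\sqrt{-28 + 6} - 79} - 82 = 59 \frac{10}{\sqrt{-22} - 79} - 82 = 59 \frac{10}{i \sqrt{22} - 79} - 82 = 59 \frac{10}{-79 + i \sqrt{22}} - 82 = \frac{590}{-79 + i \sqrt{22}} - 82 = -82 + \frac{590}{-79 + i \sqrt{22}}$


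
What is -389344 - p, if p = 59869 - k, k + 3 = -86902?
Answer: -536118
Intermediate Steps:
k = -86905 (k = -3 - 86902 = -86905)
p = 146774 (p = 59869 - 1*(-86905) = 59869 + 86905 = 146774)
-389344 - p = -389344 - 1*146774 = -389344 - 146774 = -536118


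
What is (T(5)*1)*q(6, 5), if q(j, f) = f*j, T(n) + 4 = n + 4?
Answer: 150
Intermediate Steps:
T(n) = n (T(n) = -4 + (n + 4) = -4 + (4 + n) = n)
(T(5)*1)*q(6, 5) = (5*1)*(5*6) = 5*30 = 150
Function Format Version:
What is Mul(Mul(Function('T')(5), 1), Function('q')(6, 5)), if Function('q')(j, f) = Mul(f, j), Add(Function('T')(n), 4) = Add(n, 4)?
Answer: 150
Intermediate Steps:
Function('T')(n) = n (Function('T')(n) = Add(-4, Add(n, 4)) = Add(-4, Add(4, n)) = n)
Mul(Mul(Function('T')(5), 1), Function('q')(6, 5)) = Mul(Mul(5, 1), Mul(5, 6)) = Mul(5, 30) = 150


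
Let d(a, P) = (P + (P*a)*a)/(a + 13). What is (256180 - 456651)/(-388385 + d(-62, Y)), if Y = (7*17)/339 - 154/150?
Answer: 2378588415/4607558983 ≈ 0.51624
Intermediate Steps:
Y = -5726/8475 (Y = 119*(1/339) - 154*1/150 = 119/339 - 77/75 = -5726/8475 ≈ -0.67563)
d(a, P) = (P + P*a²)/(13 + a)
(256180 - 456651)/(-388385 + d(-62, Y)) = (256180 - 456651)/(-388385 - 5726*(1 + (-62)²)/(8475*(13 - 62))) = -200471/(-388385 - 5726/8475*(1 + 3844)/(-49)) = -200471/(-388385 - 5726/8475*(-1/49)*3845) = -200471/(-388385 + 629042/11865) = -200471/(-4607558983/11865) = -200471*(-11865/4607558983) = 2378588415/4607558983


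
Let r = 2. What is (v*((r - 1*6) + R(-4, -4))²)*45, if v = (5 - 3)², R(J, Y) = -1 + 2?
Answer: 1620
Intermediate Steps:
R(J, Y) = 1
v = 4 (v = 2² = 4)
(v*((r - 1*6) + R(-4, -4))²)*45 = (4*((2 - 1*6) + 1)²)*45 = (4*((2 - 6) + 1)²)*45 = (4*(-4 + 1)²)*45 = (4*(-3)²)*45 = (4*9)*45 = 36*45 = 1620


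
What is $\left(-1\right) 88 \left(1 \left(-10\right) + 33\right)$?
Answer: $-2024$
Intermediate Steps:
$\left(-1\right) 88 \left(1 \left(-10\right) + 33\right) = - 88 \left(-10 + 33\right) = \left(-88\right) 23 = -2024$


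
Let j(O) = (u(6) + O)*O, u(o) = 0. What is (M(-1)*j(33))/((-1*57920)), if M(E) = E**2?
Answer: -1089/57920 ≈ -0.018802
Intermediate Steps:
j(O) = O**2 (j(O) = (0 + O)*O = O*O = O**2)
(M(-1)*j(33))/((-1*57920)) = ((-1)**2*33**2)/((-1*57920)) = (1*1089)/(-57920) = 1089*(-1/57920) = -1089/57920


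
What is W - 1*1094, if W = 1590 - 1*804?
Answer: -308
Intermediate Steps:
W = 786 (W = 1590 - 804 = 786)
W - 1*1094 = 786 - 1*1094 = 786 - 1094 = -308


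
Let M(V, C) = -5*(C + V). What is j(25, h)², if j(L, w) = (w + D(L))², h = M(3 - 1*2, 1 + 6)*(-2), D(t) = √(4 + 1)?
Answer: (80 + √5)⁴ ≈ 4.5735e+7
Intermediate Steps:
D(t) = √5
M(V, C) = -5*C - 5*V
h = 80 (h = (-5*(1 + 6) - 5*(3 - 1*2))*(-2) = (-5*7 - 5*(3 - 2))*(-2) = (-35 - 5*1)*(-2) = (-35 - 5)*(-2) = -40*(-2) = 80)
j(L, w) = (w + √5)²
j(25, h)² = ((80 + √5)²)² = (80 + √5)⁴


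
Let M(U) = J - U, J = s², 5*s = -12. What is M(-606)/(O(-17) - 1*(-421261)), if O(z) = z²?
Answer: 7647/5269375 ≈ 0.0014512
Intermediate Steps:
s = -12/5 (s = (⅕)*(-12) = -12/5 ≈ -2.4000)
J = 144/25 (J = (-12/5)² = 144/25 ≈ 5.7600)
M(U) = 144/25 - U
M(-606)/(O(-17) - 1*(-421261)) = (144/25 - 1*(-606))/((-17)² - 1*(-421261)) = (144/25 + 606)/(289 + 421261) = (15294/25)/421550 = (15294/25)*(1/421550) = 7647/5269375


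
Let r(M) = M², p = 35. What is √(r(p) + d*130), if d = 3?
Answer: √1615 ≈ 40.187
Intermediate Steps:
√(r(p) + d*130) = √(35² + 3*130) = √(1225 + 390) = √1615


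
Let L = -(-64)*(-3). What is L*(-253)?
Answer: 48576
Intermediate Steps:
L = -192 (L = -16*12 = -192)
L*(-253) = -192*(-253) = 48576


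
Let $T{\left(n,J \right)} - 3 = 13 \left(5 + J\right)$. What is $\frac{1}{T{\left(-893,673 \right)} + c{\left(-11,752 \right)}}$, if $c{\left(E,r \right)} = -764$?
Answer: $\frac{1}{8053} \approx 0.00012418$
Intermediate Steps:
$T{\left(n,J \right)} = 68 + 13 J$ ($T{\left(n,J \right)} = 3 + 13 \left(5 + J\right) = 3 + \left(65 + 13 J\right) = 68 + 13 J$)
$\frac{1}{T{\left(-893,673 \right)} + c{\left(-11,752 \right)}} = \frac{1}{\left(68 + 13 \cdot 673\right) - 764} = \frac{1}{\left(68 + 8749\right) - 764} = \frac{1}{8817 - 764} = \frac{1}{8053}$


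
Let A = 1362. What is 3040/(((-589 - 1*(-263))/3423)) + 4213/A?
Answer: -43470827/1362 ≈ -31917.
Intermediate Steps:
3040/(((-589 - 1*(-263))/3423)) + 4213/A = 3040/(((-589 - 1*(-263))/3423)) + 4213/1362 = 3040/(((-589 + 263)*(1/3423))) + 4213*(1/1362) = 3040/((-326*1/3423)) + 4213/1362 = 3040/(-2/21) + 4213/1362 = 3040*(-21/2) + 4213/1362 = -31920 + 4213/1362 = -43470827/1362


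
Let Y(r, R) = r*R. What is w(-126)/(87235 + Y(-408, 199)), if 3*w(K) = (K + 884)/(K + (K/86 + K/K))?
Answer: -16297/49292751 ≈ -0.00033062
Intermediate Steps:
Y(r, R) = R*r
w(K) = (884 + K)/(3*(1 + 87*K/86)) (w(K) = ((K + 884)/(K + (K/86 + K/K)))/3 = ((884 + K)/(K + (K*(1/86) + 1)))/3 = ((884 + K)/(K + (K/86 + 1)))/3 = ((884 + K)/(K + (1 + K/86)))/3 = ((884 + K)/(1 + 87*K/86))/3 = (884 + K)/(3*(1 + 87*K/86)))
w(-126)/(87235 + Y(-408, 199)) = (86*(884 - 126)/(3*(86 + 87*(-126))))/(87235 + 199*(-408)) = ((86/3)*758/(86 - 10962))/(87235 - 81192) = ((86/3)*758/(-10876))/6043 = ((86/3)*(-1/10876)*758)*(1/6043) = -16297/8157*1/6043 = -16297/49292751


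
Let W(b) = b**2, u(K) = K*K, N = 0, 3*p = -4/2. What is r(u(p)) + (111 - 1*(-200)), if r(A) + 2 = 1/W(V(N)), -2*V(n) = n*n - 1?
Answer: 313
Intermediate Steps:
p = -2/3 (p = (-4/2)/3 = (-4*1/2)/3 = (1/3)*(-2) = -2/3 ≈ -0.66667)
u(K) = K**2
V(n) = 1/2 - n**2/2 (V(n) = -(n*n - 1)/2 = -(n**2 - 1)/2 = -(-1 + n**2)/2 = 1/2 - n**2/2)
r(A) = 2 (r(A) = -2 + 1/((1/2 - 1/2*0**2)**2) = -2 + 1/((1/2 - 1/2*0)**2) = -2 + 1/((1/2 + 0)**2) = -2 + 1/((1/2)**2) = -2 + 1/(1/4) = -2 + 4 = 2)
r(u(p)) + (111 - 1*(-200)) = 2 + (111 - 1*(-200)) = 2 + (111 + 200) = 2 + 311 = 313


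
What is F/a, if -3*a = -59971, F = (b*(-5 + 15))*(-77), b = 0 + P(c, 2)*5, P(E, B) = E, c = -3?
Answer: 34650/59971 ≈ 0.57778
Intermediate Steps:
b = -15 (b = 0 - 3*5 = 0 - 15 = -15)
F = 11550 (F = -15*(-5 + 15)*(-77) = -15*10*(-77) = -150*(-77) = 11550)
a = 59971/3 (a = -⅓*(-59971) = 59971/3 ≈ 19990.)
F/a = 11550/(59971/3) = 11550*(3/59971) = 34650/59971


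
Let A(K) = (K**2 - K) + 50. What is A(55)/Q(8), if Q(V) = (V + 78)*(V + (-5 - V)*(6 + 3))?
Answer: -1510/4687 ≈ -0.32217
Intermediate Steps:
A(K) = 50 + K**2 - K
Q(V) = (-45 - 8*V)*(78 + V) (Q(V) = (78 + V)*(V + (-5 - V)*9) = (78 + V)*(V + (-45 - 9*V)) = (78 + V)*(-45 - 8*V) = (-45 - 8*V)*(78 + V))
A(55)/Q(8) = (50 + 55**2 - 1*55)/(-3510 - 669*8 - 8*8**2) = (50 + 3025 - 55)/(-3510 - 5352 - 8*64) = 3020/(-3510 - 5352 - 512) = 3020/(-9374) = 3020*(-1/9374) = -1510/4687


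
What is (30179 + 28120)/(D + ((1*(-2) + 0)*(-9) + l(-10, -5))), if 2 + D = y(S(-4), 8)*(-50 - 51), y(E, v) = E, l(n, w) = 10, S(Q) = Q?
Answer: 58299/430 ≈ 135.58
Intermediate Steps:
D = 402 (D = -2 - 4*(-50 - 51) = -2 - 4*(-101) = -2 + 404 = 402)
(30179 + 28120)/(D + ((1*(-2) + 0)*(-9) + l(-10, -5))) = (30179 + 28120)/(402 + ((1*(-2) + 0)*(-9) + 10)) = 58299/(402 + ((-2 + 0)*(-9) + 10)) = 58299/(402 + (-2*(-9) + 10)) = 58299/(402 + (18 + 10)) = 58299/(402 + 28) = 58299/430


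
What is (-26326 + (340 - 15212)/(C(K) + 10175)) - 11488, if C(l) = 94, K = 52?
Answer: -388326838/10269 ≈ -37815.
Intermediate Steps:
(-26326 + (340 - 15212)/(C(K) + 10175)) - 11488 = (-26326 + (340 - 15212)/(94 + 10175)) - 11488 = (-26326 - 14872/10269) - 11488 = -270356566/10269 - 11488 = -388326838/10269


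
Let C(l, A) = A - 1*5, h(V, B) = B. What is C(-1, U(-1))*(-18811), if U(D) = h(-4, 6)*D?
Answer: 206921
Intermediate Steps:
U(D) = 6*D
C(l, A) = -5 + A (C(l, A) = A - 5 = -5 + A)
C(-1, U(-1))*(-18811) = (-5 + 6*(-1))*(-18811) = (-5 - 6)*(-18811) = -11*(-18811) = 206921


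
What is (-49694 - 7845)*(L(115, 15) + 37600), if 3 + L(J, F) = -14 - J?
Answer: -2155871252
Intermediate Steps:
L(J, F) = -17 - J (L(J, F) = -3 + (-14 - J) = -17 - J)
(-49694 - 7845)*(L(115, 15) + 37600) = (-49694 - 7845)*((-17 - 1*115) + 37600) = -57539*((-17 - 115) + 37600) = -57539*(-132 + 37600) = -57539*37468 = -2155871252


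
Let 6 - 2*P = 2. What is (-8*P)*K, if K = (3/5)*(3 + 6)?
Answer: -432/5 ≈ -86.400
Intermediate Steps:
K = 27/5 (K = (3*(1/5))*9 = (3/5)*9 = 27/5 ≈ 5.4000)
P = 2 (P = 3 - 1/2*2 = 3 - 1 = 2)
(-8*P)*K = -8*2*(27/5) = -16*27/5 = -432/5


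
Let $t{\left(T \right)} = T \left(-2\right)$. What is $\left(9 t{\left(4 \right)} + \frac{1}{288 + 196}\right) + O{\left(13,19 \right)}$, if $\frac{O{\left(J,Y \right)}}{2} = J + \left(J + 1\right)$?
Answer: $- \frac{8711}{484} \approx -17.998$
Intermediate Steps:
$O{\left(J,Y \right)} = 2 + 4 J$ ($O{\left(J,Y \right)} = 2 \left(J + \left(J + 1\right)\right) = 2 \left(J + \left(1 + J\right)\right) = 2 \left(1 + 2 J\right) = 2 + 4 J$)
$t{\left(T \right)} = - 2 T$
$\left(9 t{\left(4 \right)} + \frac{1}{288 + 196}\right) + O{\left(13,19 \right)} = \left(9 \left(\left(-2\right) 4\right) + \frac{1}{288 + 196}\right) + \left(2 + 4 \cdot 13\right) = \left(9 \left(-8\right) + \frac{1}{484}\right) + \left(2 + 52\right) = \left(-72 + \frac{1}{484}\right) + 54 = - \frac{34847}{484} + 54 = - \frac{8711}{484}$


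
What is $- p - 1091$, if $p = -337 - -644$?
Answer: $-1398$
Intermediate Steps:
$p = 307$ ($p = -337 + 644 = 307$)
$- p - 1091 = \left(-1\right) 307 - 1091 = -307 - 1091 = -1398$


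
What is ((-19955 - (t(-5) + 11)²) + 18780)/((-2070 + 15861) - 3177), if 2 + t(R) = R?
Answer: -397/3538 ≈ -0.11221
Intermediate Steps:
t(R) = -2 + R
((-19955 - (t(-5) + 11)²) + 18780)/((-2070 + 15861) - 3177) = ((-19955 - ((-2 - 5) + 11)²) + 18780)/((-2070 + 15861) - 3177) = ((-19955 - (-7 + 11)²) + 18780)/(13791 - 3177) = ((-19955 - 1*4²) + 18780)/10614 = ((-19955 - 1*16) + 18780)*(1/10614) = ((-19955 - 16) + 18780)*(1/10614) = (-19971 + 18780)*(1/10614) = -1191*1/10614 = -397/3538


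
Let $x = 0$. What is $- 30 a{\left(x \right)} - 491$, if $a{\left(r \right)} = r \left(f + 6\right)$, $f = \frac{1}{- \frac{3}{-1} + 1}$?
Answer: $-491$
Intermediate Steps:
$f = \frac{1}{4}$ ($f = \frac{1}{\left(-3\right) \left(-1\right) + 1} = \frac{1}{3 + 1} = \frac{1}{4} \approx 0.25$)
$a{\left(r \right)} = \frac{25 r}{4}$ ($a{\left(r \right)} = r \left(\frac{1}{4} + 6\right) = r \frac{25}{4} = \frac{25 r}{4}$)
$- 30 a{\left(x \right)} - 491 = - 30 \cdot \frac{25}{4} \cdot 0 - 491 = \left(-30\right) 0 - 491 = 0 - 491 = -491$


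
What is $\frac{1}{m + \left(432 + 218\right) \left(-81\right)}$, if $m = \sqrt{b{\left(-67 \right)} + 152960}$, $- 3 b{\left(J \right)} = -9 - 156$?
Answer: $- \frac{3510}{184791299} - \frac{101 \sqrt{15}}{2771869485} \approx -1.9136 \cdot 10^{-5}$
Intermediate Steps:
$b{\left(J \right)} = 55$ ($b{\left(J \right)} = - \frac{-9 - 156}{3} = \left(- \frac{1}{3}\right) \left(-165\right) = 55$)
$m = 101 \sqrt{15}$ ($m = \sqrt{55 + 152960} = \sqrt{153015} = 101 \sqrt{15} \approx 391.17$)
$\frac{1}{m + \left(432 + 218\right) \left(-81\right)} = \frac{1}{101 \sqrt{15} + \left(432 + 218\right) \left(-81\right)} = \frac{1}{101 \sqrt{15} + 650 \left(-81\right)} = \frac{1}{101 \sqrt{15} - 52650} = \frac{1}{-52650 + 101 \sqrt{15}}$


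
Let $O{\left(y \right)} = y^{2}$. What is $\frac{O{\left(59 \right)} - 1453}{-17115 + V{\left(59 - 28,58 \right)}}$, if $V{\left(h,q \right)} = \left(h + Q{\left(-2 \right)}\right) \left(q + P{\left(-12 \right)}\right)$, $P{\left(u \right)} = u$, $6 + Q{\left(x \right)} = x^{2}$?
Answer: $- \frac{2028}{15781} \approx -0.12851$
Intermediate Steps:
$Q{\left(x \right)} = -6 + x^{2}$
$V{\left(h,q \right)} = \left(-12 + q\right) \left(-2 + h\right)$ ($V{\left(h,q \right)} = \left(h - \left(6 - \left(-2\right)^{2}\right)\right) \left(q - 12\right) = \left(h + \left(-6 + 4\right)\right) \left(-12 + q\right) = \left(h - 2\right) \left(-12 + q\right) = \left(-2 + h\right) \left(-12 + q\right) = \left(-12 + q\right) \left(-2 + h\right)$)
$\frac{O{\left(59 \right)} - 1453}{-17115 + V{\left(59 - 28,58 \right)}} = \frac{59^{2} - 1453}{-17115 + \left(24 - 12 \left(59 - 28\right) - 116 + \left(59 - 28\right) 58\right)} = \frac{3481 - 1453}{-17115 + \left(24 - 372 - 116 + 31 \cdot 58\right)} = \frac{2028}{-17115 + \left(24 - 372 - 116 + 1798\right)} = \frac{2028}{-17115 + 1334} = \frac{2028}{-15781} = 2028 \left(- \frac{1}{15781}\right) = - \frac{2028}{15781}$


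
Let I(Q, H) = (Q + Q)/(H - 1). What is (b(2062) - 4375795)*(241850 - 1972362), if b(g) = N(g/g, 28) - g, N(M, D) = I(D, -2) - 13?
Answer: 22727966616992/3 ≈ 7.5760e+12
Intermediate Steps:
I(Q, H) = 2*Q/(-1 + H) (I(Q, H) = (2*Q)/(-1 + H) = 2*Q/(-1 + H))
N(M, D) = -13 - 2*D/3 (N(M, D) = 2*D/(-1 - 2) - 13 = 2*D/(-3) - 13 = 2*D*(-⅓) - 13 = -2*D/3 - 13 = -13 - 2*D/3)
b(g) = -95/3 - g (b(g) = (-13 - ⅔*28) - g = (-13 - 56/3) - g = -95/3 - g)
(b(2062) - 4375795)*(241850 - 1972362) = ((-95/3 - 1*2062) - 4375795)*(241850 - 1972362) = ((-95/3 - 2062) - 4375795)*(-1730512) = (-6281/3 - 4375795)*(-1730512) = -13133666/3*(-1730512) = 22727966616992/3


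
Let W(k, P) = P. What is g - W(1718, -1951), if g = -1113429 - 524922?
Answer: -1636400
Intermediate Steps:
g = -1638351
g - W(1718, -1951) = -1638351 - 1*(-1951) = -1638351 + 1951 = -1636400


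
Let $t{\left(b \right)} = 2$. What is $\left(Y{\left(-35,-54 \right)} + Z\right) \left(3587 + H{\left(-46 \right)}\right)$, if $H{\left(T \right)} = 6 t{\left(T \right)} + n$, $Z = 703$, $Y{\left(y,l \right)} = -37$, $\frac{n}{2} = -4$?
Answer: $2391606$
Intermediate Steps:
$n = -8$ ($n = 2 \left(-4\right) = -8$)
$H{\left(T \right)} = 4$ ($H{\left(T \right)} = 6 \cdot 2 - 8 = 12 - 8 = 4$)
$\left(Y{\left(-35,-54 \right)} + Z\right) \left(3587 + H{\left(-46 \right)}\right) = \left(-37 + 703\right) \left(3587 + 4\right) = 666 \cdot 3591 = 2391606$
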